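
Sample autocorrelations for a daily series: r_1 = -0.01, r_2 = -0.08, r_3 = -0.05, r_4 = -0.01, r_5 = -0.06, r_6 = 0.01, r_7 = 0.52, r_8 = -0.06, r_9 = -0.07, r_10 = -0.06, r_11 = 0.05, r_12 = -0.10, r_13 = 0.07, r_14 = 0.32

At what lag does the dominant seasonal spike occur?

7

The largest autocorrelation is r_7 = 0.52, with a weaker echo at lag 14 (0.32); the remaining lags stay at or below 0.07.
The dominant spike at lag 7 indicates a seasonal period of 7.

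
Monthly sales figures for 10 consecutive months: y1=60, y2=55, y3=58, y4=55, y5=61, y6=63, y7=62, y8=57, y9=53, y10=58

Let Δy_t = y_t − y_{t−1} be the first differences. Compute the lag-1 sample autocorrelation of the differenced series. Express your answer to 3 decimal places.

-0.184

First differences Δy: -5, 3, -3, 6, 2, -1, -5, -4, 5
Mean of differences = -0.2222
Numerator Σ(Δy_t−Δȳ)(Δy_{t+1}−Δȳ) = -27.4938
Denominator Σ(Δy_t−Δȳ)² = 149.5556
r_1(Δy) = -27.4938 / 149.5556 = -0.184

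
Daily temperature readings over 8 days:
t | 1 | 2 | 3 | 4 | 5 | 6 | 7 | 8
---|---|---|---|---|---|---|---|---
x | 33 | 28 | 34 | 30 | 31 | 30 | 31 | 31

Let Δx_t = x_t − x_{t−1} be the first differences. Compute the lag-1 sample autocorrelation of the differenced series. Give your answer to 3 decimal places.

First differences Δx: -5, 6, -4, 1, -1, 1, 0
Mean of differences = -0.2857
Numerator Σ(Δx_t−Δx̄)(Δx_{t+1}−Δx̄) = -59.2245
Denominator Σ(Δx_t−Δx̄)² = 79.4286
r_1(Δx) = -59.2245 / 79.4286 = -0.746

-0.746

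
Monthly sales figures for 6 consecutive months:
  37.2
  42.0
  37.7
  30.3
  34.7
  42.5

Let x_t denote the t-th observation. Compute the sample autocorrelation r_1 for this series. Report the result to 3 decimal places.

0.036

Mean x̄ = (37.2 + 42.0 + 37.7 + 30.3 + 34.7 + 42.5)/6 = 37.4000
Deviations from mean: -0.2000, 4.6000, 0.3000, -7.1000, -2.7000, 5.1000
Σ(x_t−x̄)(x_{t+1}−x̄) = (-0.9200) + (1.3800) + (-2.1300) + (19.1700) + (-13.7700) = 3.7300
Denominator Σ(x_t−x̄)² = 105.0000
r_1 = 3.7300 / 105.0000 = 0.036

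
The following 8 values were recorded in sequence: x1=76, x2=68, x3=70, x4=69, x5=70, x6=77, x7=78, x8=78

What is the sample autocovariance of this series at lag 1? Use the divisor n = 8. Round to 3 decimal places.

Mean x̄ = (76 + 68 + 70 + 69 + 70 + 77 + 78 + 78)/8 = 73.2500
Σ_{t=1}^{7}(x_t−x̄)(x_{t+1}−x̄) = 58.4375
γ_1 = 58.4375 / 8 = 7.305

7.305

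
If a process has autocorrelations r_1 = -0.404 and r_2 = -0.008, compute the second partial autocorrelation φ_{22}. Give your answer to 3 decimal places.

φ_{22} = (r_2 − r_1²) / (1 − r_1²)
r_1² = (-0.404)² = 0.163216
Numerator = -0.008 − 0.1632 = -0.1712; denominator = 1 − 0.1632 = 0.8368
φ_{22} = -0.1712 / 0.8368 = -0.205

-0.205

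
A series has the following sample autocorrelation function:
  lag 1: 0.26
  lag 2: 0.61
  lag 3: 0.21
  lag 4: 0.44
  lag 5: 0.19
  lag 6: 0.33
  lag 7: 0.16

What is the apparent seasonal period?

2

The largest autocorrelation is r_2 = 0.61, with weaker echoes at lags 4 (0.44) and 6 (0.33); the remaining lags stay at or below 0.26.
The dominant spike at lag 2 indicates a seasonal period of 2.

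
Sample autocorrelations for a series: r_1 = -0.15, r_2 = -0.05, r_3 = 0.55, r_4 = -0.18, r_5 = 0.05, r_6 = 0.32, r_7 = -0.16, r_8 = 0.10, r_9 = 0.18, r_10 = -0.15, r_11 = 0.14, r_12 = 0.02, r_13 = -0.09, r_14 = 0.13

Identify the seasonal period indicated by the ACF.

The largest autocorrelation is r_3 = 0.55, with weaker echoes at lags 6 (0.32) and 9 (0.18); the remaining lags stay at or below 0.14.
The dominant spike at lag 3 indicates a seasonal period of 3.

3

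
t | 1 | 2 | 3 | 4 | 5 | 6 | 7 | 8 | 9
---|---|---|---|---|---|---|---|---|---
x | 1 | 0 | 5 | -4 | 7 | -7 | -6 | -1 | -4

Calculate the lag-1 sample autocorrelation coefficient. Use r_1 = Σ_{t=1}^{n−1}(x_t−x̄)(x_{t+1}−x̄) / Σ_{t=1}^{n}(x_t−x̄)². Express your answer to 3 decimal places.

Mean x̄ = (1 + 0 + 5 − 4 + 7 − 7 − 6 − 1 − 4)/9 = -1.0000
Numerator Σ_{t=1}^{8}(x_t−x̄)(x_{t+1}−x̄) = -52.0000
Denominator Σ(x_t−x̄)² = 184.0000
r_1 = -52.0000 / 184.0000 = -0.283

-0.283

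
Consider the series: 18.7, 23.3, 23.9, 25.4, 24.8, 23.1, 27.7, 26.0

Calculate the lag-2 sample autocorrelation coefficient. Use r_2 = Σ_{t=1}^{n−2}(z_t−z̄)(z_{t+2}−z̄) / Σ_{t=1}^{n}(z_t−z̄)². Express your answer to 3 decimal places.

Mean z̄ = (18.7 + 23.3 + 23.9 + 25.4 + 24.8 + 23.1 + 27.7 + 26.0)/8 = 24.1125
Σ(z_t−z̄)(z_{t+2}−z̄) = (1.1502) + (-1.0461) + (-0.1461) + (-1.3036) + (2.4664) + (-1.9111) = -0.7903
Denominator Σ(z_t−z̄)² = 49.5888
r_2 = -0.7903 / 49.5888 = -0.016

-0.016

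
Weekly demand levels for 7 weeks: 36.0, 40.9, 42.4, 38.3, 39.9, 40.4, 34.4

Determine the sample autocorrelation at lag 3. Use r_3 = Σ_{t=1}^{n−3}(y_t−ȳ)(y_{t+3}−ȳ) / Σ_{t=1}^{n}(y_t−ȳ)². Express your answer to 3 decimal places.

Mean ȳ = (36.0 + 40.9 + 42.4 + 38.3 + 39.9 + 40.4 + 34.4)/7 = 38.9000
Deviations from mean: -2.9000, 2.0000, 3.5000, -0.6000, 1.0000, 1.5000, -4.5000
Σ(y_t−ȳ)(y_{t+3}−ȳ) = (1.7400) + (2.0000) + (5.2500) + (2.7000) = 11.6900
Denominator Σ(y_t−ȳ)² = 48.5200
r_3 = 11.6900 / 48.5200 = 0.241

0.241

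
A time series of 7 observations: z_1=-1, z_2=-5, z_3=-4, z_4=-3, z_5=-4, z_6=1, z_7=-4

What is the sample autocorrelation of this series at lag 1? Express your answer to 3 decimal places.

-0.373

Mean z̄ = (-1 − 5 − 4 − 3 − 4 + 1 − 4)/7 = -2.8571
Deviations from mean: 1.8571, -2.1429, -1.1429, -0.1429, -1.1429, 3.8571, -1.1429
Σ(z_t−z̄)(z_{t+1}−z̄) = (-3.9796) + (2.4490) + (0.1633) + (0.1633) + (-4.4082) + (-4.4082) = -10.0204
Denominator Σ(z_t−z̄)² = 26.8571
r_1 = -10.0204 / 26.8571 = -0.373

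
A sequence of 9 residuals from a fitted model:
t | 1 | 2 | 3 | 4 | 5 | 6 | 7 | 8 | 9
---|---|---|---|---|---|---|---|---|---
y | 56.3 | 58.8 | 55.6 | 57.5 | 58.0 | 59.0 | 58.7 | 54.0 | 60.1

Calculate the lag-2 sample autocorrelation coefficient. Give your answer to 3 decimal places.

-0.009

Mean ȳ = (56.3 + 58.8 + 55.6 + 57.5 + 58.0 + 59.0 + 58.7 + 54.0 + 60.1)/9 = 57.5556
Numerator Σ_{t=1}^{7}(y_t−ȳ)(y_{t+2}−ȳ) = -0.2784
Denominator Σ(y_t−ȳ)² = 29.6622
r_2 = -0.2784 / 29.6622 = -0.009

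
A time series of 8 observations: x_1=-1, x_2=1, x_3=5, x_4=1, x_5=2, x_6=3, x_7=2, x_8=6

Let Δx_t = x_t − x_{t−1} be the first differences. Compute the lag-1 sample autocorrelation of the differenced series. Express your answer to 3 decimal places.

-0.375

First differences Δx: 2, 4, -4, 1, 1, -1, 4
Mean of differences = 1.0000
Numerator Σ(Δx_t−Δx̄)(Δx_{t+1}−Δx̄) = -18.0000
Denominator Σ(Δx_t−Δx̄)² = 48.0000
r_1(Δx) = -18.0000 / 48.0000 = -0.375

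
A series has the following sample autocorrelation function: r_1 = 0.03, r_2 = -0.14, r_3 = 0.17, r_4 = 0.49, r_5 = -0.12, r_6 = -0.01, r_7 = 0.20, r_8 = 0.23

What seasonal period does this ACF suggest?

The largest autocorrelation is r_4 = 0.49, with a weaker echo at lag 8 (0.23); the remaining lags stay at or below 0.20.
The dominant spike at lag 4 indicates a seasonal period of 4.

4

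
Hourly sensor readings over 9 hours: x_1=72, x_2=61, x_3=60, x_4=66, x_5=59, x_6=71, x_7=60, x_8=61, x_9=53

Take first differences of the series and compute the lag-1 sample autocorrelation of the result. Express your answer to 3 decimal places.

First differences Δx: -11, -1, 6, -7, 12, -11, 1, -8
Mean of differences = -2.3750
Numerator Σ(Δx_t−Δx̄)(Δx_{t+1}−Δx̄) = -277.6406
Denominator Σ(Δx_t−Δx̄)² = 491.8750
r_1(Δx) = -277.6406 / 491.8750 = -0.564

-0.564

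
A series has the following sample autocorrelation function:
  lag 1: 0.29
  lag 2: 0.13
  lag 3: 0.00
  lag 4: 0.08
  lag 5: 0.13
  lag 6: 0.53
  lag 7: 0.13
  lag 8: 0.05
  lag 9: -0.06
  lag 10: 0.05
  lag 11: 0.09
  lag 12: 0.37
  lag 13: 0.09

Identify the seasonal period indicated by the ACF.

The largest autocorrelation is r_6 = 0.53, with a weaker echo at lag 12 (0.37); the remaining lags stay at or below 0.29. The elevated value at lag 1 (0.29), dropping to 0.13 at lag 2, reflects decaying short-term dependence rather than seasonality.
The dominant spike at lag 6 indicates a seasonal period of 6.

6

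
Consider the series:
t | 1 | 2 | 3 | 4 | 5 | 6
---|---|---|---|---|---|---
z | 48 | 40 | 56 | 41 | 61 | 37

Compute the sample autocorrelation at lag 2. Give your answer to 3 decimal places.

0.511

Mean z̄ = (48 + 40 + 56 + 41 + 61 + 37)/6 = 47.1667
Deviations from mean: 0.8333, -7.1667, 8.8333, -6.1667, 13.8333, -10.1667
Σ(z_t−z̄)(z_{t+2}−z̄) = (7.3611) + (44.1944) + (122.1944) + (62.6944) = 236.4444
Denominator Σ(z_t−z̄)² = 462.8333
r_2 = 236.4444 / 462.8333 = 0.511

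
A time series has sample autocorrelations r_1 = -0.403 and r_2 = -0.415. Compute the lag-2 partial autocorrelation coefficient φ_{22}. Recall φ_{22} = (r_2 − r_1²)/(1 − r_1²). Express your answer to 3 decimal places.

φ_{22} = (r_2 − r_1²) / (1 − r_1²)
r_1² = (-0.403)² = 0.162409
Numerator = -0.415 − 0.1624 = -0.5774; denominator = 1 − 0.1624 = 0.8376
φ_{22} = -0.5774 / 0.8376 = -0.689

-0.689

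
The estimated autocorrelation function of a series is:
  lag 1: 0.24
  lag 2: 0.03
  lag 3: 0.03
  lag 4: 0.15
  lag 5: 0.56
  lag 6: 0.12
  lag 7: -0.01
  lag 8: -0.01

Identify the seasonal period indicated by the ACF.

The largest autocorrelation is r_5 = 0.56; the remaining lags stay at or below 0.24. The elevated value at lag 1 (0.24), dropping to 0.03 at lag 2, reflects decaying short-term dependence rather than seasonality.
The dominant spike at lag 5 indicates a seasonal period of 5.

5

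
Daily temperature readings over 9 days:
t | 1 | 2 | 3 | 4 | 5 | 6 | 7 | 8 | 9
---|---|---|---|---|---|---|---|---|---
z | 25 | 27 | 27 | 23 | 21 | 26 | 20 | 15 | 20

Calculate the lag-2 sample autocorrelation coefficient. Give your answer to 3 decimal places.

-0.066

Mean z̄ = (25 + 27 + 27 + 23 + 21 + 26 + 20 + 15 + 20)/9 = 22.6667
Σ(z_t−z̄)(z_{t+2}−z̄) = (10.1111) + (1.4444) + (-7.2222) + (1.1111) + (4.4444) + (-25.5556) + (7.1111) = -8.5556
Denominator Σ(z_t−z̄)² = 130.0000
r_2 = -8.5556 / 130.0000 = -0.066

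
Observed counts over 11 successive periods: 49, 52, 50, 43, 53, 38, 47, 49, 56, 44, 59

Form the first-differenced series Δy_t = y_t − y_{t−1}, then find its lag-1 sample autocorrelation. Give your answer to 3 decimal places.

First differences Δy: 3, -2, -7, 10, -15, 9, 2, 7, -12, 15
Mean of differences = 1.0000
Numerator Σ(Δy_t−Δȳ)(Δy_{t+1}−Δȳ) = -572.0000
Denominator Σ(Δy_t−Δȳ)² = 880.0000
r_1(Δy) = -572.0000 / 880.0000 = -0.650

-0.650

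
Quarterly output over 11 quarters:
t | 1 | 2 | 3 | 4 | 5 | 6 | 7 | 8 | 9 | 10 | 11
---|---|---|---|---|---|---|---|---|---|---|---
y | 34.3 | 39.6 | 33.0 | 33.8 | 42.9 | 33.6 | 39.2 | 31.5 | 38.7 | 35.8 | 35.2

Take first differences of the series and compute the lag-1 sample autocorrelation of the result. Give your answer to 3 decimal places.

-0.731

First differences Δy: 5.3, -6.6, 0.8, 9.1, -9.3, 5.6, -7.7, 7.2, -2.9, -0.6
Mean of differences = 0.0900
Numerator Σ(Δy_t−Δȳ)(Δy_{t+1}−Δȳ) = -287.0561
Denominator Σ(Δy_t−Δȳ)² = 392.7690
r_1(Δy) = -287.0561 / 392.7690 = -0.731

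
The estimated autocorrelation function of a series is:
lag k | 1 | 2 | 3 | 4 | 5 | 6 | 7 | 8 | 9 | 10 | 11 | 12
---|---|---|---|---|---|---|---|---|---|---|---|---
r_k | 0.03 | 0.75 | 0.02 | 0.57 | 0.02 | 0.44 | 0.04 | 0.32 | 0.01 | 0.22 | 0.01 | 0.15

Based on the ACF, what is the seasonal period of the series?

2

The largest autocorrelation is r_2 = 0.75, with weaker echoes at lags 4 (0.57), 6 (0.44), 8 (0.32), 10 (0.22) and 12 (0.15); the remaining lags stay at or below 0.04.
The dominant spike at lag 2 indicates a seasonal period of 2.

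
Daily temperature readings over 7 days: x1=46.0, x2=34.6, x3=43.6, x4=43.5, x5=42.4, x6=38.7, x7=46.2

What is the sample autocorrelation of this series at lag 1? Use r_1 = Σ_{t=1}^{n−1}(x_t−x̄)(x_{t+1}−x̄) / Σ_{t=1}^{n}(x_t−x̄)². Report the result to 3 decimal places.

-0.505

Mean x̄ = (46.0 + 34.6 + 43.6 + 43.5 + 42.4 + 38.7 + 46.2)/7 = 42.1429
Deviations from mean: 3.8571, -7.5429, 1.4571, 1.3571, 0.2571, -3.4429, 4.0571
Σ(x_t−x̄)(x_{t+1}−x̄) = (-29.0939) + (-10.9910) + (1.9776) + (0.3490) + (-0.8853) + (-13.9682) = -52.6118
Denominator Σ(x_t−x̄)² = 104.1171
r_1 = -52.6118 / 104.1171 = -0.505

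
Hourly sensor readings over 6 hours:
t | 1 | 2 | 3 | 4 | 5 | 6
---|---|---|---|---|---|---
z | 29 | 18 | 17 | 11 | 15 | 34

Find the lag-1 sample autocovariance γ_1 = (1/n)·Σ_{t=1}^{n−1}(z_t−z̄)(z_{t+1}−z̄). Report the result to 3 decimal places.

0.370

Mean z̄ = (29 + 18 + 17 + 11 + 15 + 34)/6 = 20.6667
Deviations: 8.3333, -2.6667, -3.6667, -9.6667, -5.6667, 13.3333
Σ_{t=1}^{5}(z_t−z̄)(z_{t+1}−z̄) = 2.2222
γ_1 = 2.2222 / 6 = 0.370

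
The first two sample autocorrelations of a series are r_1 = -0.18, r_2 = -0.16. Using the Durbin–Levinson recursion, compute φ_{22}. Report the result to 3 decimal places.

φ_{22} = (r_2 − r_1²) / (1 − r_1²)
r_1² = (-0.18)² = 0.0324
Numerator = -0.16 − 0.0324 = -0.1924; denominator = 1 − 0.0324 = 0.9676
φ_{22} = -0.1924 / 0.9676 = -0.199

-0.199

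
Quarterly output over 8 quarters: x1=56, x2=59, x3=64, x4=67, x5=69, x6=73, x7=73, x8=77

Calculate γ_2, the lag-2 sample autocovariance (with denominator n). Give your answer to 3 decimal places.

12.203

Mean x̄ = (56 + 59 + 64 + 67 + 69 + 73 + 73 + 77)/8 = 67.2500
Σ_{t=1}^{6}(x_t−x̄)(x_{t+2}−x̄) = 97.6250
γ_2 = 97.6250 / 8 = 12.203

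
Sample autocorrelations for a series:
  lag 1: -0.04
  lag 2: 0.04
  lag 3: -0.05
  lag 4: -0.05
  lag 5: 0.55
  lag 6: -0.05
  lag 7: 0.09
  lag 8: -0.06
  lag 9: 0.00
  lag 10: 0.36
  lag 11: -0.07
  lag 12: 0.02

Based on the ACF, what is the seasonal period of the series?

5

The largest autocorrelation is r_5 = 0.55, with a weaker echo at lag 10 (0.36); the remaining lags stay at or below 0.09.
The dominant spike at lag 5 indicates a seasonal period of 5.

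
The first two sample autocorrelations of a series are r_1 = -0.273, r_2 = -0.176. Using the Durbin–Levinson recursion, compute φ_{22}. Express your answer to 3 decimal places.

-0.271

φ_{22} = (r_2 − r_1²) / (1 − r_1²)
r_1² = (-0.273)² = 0.074529
Numerator = -0.176 − 0.0745 = -0.2505; denominator = 1 − 0.0745 = 0.9255
φ_{22} = -0.2505 / 0.9255 = -0.271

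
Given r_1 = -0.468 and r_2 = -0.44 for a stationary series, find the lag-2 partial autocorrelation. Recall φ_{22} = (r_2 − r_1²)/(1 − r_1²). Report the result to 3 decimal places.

-0.844

φ_{22} = (r_2 − r_1²) / (1 − r_1²)
r_1² = (-0.468)² = 0.219024
Numerator = -0.44 − 0.2190 = -0.6590; denominator = 1 − 0.2190 = 0.7810
φ_{22} = -0.6590 / 0.7810 = -0.844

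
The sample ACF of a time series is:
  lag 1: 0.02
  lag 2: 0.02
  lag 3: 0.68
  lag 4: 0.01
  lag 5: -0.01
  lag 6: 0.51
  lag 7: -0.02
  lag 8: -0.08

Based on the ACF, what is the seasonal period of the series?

3

The largest autocorrelation is r_3 = 0.68, with a weaker echo at lag 6 (0.51); the remaining lags stay at or below 0.02.
The dominant spike at lag 3 indicates a seasonal period of 3.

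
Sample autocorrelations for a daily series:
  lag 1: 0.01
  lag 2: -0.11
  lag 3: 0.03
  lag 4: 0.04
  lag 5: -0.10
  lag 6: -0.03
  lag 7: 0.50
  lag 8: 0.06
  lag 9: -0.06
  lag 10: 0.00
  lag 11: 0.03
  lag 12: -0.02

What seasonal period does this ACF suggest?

7

The largest autocorrelation is r_7 = 0.50; the remaining lags stay at or below 0.06.
The dominant spike at lag 7 indicates a seasonal period of 7.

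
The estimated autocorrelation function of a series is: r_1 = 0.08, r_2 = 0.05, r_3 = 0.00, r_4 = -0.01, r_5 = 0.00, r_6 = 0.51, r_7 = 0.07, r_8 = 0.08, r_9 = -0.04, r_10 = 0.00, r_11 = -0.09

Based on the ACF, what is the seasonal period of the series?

6

The largest autocorrelation is r_6 = 0.51; the remaining lags stay at or below 0.08.
The dominant spike at lag 6 indicates a seasonal period of 6.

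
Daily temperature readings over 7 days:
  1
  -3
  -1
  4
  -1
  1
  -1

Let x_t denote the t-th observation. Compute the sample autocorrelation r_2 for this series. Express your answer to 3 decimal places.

-0.233

Mean x̄ = (1 − 3 − 1 + 4 − 1 + 1 − 1)/7 = 0.0000
Deviations from mean: 1.0000, -3.0000, -1.0000, 4.0000, -1.0000, 1.0000, -1.0000
Σ(x_t−x̄)(x_{t+2}−x̄) = (-1.0000) + (-12.0000) + (1.0000) + (4.0000) + (1.0000) = -7.0000
Denominator Σ(x_t−x̄)² = 30.0000
r_2 = -7.0000 / 30.0000 = -0.233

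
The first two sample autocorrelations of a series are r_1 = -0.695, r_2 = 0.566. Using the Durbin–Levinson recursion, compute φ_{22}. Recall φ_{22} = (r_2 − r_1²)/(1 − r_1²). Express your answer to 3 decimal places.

φ_{22} = (r_2 − r_1²) / (1 − r_1²)
r_1² = (-0.695)² = 0.483025
Numerator = 0.566 − 0.4830 = 0.0830; denominator = 1 − 0.4830 = 0.5170
φ_{22} = 0.0830 / 0.5170 = 0.161

0.161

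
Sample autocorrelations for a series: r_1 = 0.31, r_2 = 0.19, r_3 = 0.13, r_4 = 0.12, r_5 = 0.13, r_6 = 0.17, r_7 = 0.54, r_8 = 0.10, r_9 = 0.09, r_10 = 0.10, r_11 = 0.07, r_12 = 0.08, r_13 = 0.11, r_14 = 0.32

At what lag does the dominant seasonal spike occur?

The largest autocorrelation is r_7 = 0.54, with a weaker echo at lag 14 (0.32); the remaining lags stay at or below 0.31. The elevated value at lag 1 (0.31), dropping to 0.19 at lag 2, reflects decaying short-term dependence rather than seasonality.
The dominant spike at lag 7 indicates a seasonal period of 7.

7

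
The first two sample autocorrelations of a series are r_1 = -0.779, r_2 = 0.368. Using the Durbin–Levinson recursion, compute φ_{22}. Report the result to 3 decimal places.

φ_{22} = (r_2 − r_1²) / (1 − r_1²)
r_1² = (-0.779)² = 0.606841
Numerator = 0.368 − 0.6068 = -0.2388; denominator = 1 − 0.6068 = 0.3932
φ_{22} = -0.2388 / 0.3932 = -0.607

-0.607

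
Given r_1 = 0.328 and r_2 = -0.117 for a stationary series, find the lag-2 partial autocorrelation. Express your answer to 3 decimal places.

φ_{22} = (r_2 − r_1²) / (1 − r_1²)
r_1² = (0.328)² = 0.107584
Numerator = -0.117 − 0.1076 = -0.2246; denominator = 1 − 0.1076 = 0.8924
φ_{22} = -0.2246 / 0.8924 = -0.252

-0.252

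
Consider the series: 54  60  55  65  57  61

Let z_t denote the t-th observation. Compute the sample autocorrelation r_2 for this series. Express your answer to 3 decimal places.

0.544

Mean z̄ = (54 + 60 + 55 + 65 + 57 + 61)/6 = 58.6667
Numerator Σ_{t=1}^{4}(z_t−z̄)(z_{t+2}−z̄) = 46.4444
Denominator Σ(z_t−z̄)² = 85.3333
r_2 = 46.4444 / 85.3333 = 0.544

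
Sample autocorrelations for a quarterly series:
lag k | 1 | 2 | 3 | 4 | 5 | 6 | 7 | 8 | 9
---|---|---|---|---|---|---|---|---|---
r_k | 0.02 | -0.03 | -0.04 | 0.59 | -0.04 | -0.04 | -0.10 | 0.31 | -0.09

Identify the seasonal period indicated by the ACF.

4

The largest autocorrelation is r_4 = 0.59, with a weaker echo at lag 8 (0.31); the remaining lags stay at or below 0.02.
The dominant spike at lag 4 indicates a seasonal period of 4.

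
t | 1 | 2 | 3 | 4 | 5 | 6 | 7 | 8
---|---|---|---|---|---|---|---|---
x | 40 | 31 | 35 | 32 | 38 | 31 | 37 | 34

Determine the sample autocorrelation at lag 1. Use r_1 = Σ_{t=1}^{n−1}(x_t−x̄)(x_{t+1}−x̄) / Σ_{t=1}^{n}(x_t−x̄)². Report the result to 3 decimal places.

Mean x̄ = (40 + 31 + 35 + 32 + 38 + 31 + 37 + 34)/8 = 34.7500
Deviations from mean: 5.2500, -3.7500, 0.2500, -2.7500, 3.2500, -3.7500, 2.2500, -0.7500
Σ(x_t−x̄)(x_{t+1}−x̄) = (-19.6875) + (-0.9375) + (-0.6875) + (-8.9375) + (-12.1875) + (-8.4375) + (-1.6875) = -52.5625
Denominator Σ(x_t−x̄)² = 79.5000
r_1 = -52.5625 / 79.5000 = -0.661

-0.661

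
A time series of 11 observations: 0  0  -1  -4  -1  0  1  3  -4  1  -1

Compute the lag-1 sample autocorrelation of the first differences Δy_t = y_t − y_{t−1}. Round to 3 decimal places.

-0.572

First differences Δy: 0, -1, -3, 3, 1, 1, 2, -7, 5, -2
Mean of differences = -0.1000
Numerator Σ(Δy_t−Δȳ)(Δy_{t+1}−Δȳ) = -58.9100
Denominator Σ(Δy_t−Δȳ)² = 102.9000
r_1(Δy) = -58.9100 / 102.9000 = -0.572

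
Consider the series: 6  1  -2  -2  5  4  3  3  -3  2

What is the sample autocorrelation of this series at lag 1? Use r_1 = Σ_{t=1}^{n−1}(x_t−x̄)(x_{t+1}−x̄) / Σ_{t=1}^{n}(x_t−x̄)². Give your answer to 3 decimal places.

0.066

Mean x̄ = (6 + 1 − 2 − 2 + 5 + 4 + 3 + 3 − 3 + 2)/10 = 1.7000
Numerator Σ_{t=1}^{9}(x_t−x̄)(x_{t+1}−x̄) = 5.8100
Denominator Σ(x_t−x̄)² = 88.1000
r_1 = 5.8100 / 88.1000 = 0.066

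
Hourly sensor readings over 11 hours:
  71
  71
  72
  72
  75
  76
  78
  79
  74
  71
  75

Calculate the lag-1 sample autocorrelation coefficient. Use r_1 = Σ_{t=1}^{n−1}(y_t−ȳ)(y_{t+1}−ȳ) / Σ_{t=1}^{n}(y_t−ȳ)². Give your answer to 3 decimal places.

0.537

Mean ȳ = (71 + 71 + 72 + 72 + 75 + 76 + 78 + 79 + 74 + 71 + 75)/11 = 74.0000
Numerator Σ_{t=1}^{10}(y_t−ȳ)(y_{t+1}−ȳ) = 44.0000
Denominator Σ(y_t−ȳ)² = 82.0000
r_1 = 44.0000 / 82.0000 = 0.537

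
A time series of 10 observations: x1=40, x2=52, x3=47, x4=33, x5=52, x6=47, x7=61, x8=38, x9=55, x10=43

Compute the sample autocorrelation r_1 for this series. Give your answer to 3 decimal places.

Mean x̄ = (40 + 52 + 47 + 33 + 52 + 47 + 61 + 38 + 55 + 43)/10 = 46.8000
Numerator Σ_{t=1}^{9}(x_t−x̄)(x_{t+1}−x̄) = -333.2400
Denominator Σ(x_t−x̄)² = 651.6000
r_1 = -333.2400 / 651.6000 = -0.511

-0.511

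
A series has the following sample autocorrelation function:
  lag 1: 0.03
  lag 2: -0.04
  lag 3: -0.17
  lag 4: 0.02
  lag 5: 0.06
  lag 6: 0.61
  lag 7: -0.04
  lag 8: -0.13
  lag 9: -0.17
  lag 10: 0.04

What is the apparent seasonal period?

6

The largest autocorrelation is r_6 = 0.61; the remaining lags stay at or below 0.06.
The dominant spike at lag 6 indicates a seasonal period of 6.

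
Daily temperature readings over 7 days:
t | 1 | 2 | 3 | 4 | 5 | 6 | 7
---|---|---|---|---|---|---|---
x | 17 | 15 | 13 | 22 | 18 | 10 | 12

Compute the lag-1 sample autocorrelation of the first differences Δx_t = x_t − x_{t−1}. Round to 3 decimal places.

-0.230

First differences Δx: -2, -2, 9, -4, -8, 2
Mean of differences = -0.8333
Numerator Σ(Δx_t−Δx̄)(Δx_{t+1}−Δx̄) = -38.8611
Denominator Σ(Δx_t−Δx̄)² = 168.8333
r_1(Δx) = -38.8611 / 168.8333 = -0.230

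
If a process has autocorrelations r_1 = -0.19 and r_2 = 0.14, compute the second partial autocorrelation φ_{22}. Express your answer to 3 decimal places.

φ_{22} = (r_2 − r_1²) / (1 − r_1²)
r_1² = (-0.19)² = 0.0361
Numerator = 0.14 − 0.0361 = 0.1039; denominator = 1 − 0.0361 = 0.9639
φ_{22} = 0.1039 / 0.9639 = 0.108

0.108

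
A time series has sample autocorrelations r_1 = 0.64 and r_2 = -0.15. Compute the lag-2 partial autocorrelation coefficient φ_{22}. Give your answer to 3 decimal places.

φ_{22} = (r_2 − r_1²) / (1 − r_1²)
r_1² = (0.64)² = 0.4096
Numerator = -0.15 − 0.4096 = -0.5596; denominator = 1 − 0.4096 = 0.5904
φ_{22} = -0.5596 / 0.5904 = -0.948

-0.948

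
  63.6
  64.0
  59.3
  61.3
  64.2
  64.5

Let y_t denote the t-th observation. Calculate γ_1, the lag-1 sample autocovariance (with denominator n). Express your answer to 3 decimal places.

0.388

Mean ȳ = (63.6 + 64.0 + 59.3 + 61.3 + 64.2 + 64.5)/6 = 62.8167
Σ_{t=1}^{5}(y_t−ȳ)(y_{t+1}−ȳ) = 2.3297
γ_1 = 2.3297 / 6 = 0.388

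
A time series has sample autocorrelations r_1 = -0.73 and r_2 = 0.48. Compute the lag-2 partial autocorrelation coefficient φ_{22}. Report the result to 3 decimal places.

-0.113

φ_{22} = (r_2 − r_1²) / (1 − r_1²)
r_1² = (-0.73)² = 0.5329
Numerator = 0.48 − 0.5329 = -0.0529; denominator = 1 − 0.5329 = 0.4671
φ_{22} = -0.0529 / 0.4671 = -0.113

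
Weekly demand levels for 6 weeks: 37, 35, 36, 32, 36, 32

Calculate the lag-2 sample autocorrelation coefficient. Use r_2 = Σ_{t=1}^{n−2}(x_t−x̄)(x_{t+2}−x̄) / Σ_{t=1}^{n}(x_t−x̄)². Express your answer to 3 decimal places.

Mean x̄ = (37 + 35 + 36 + 32 + 36 + 32)/6 = 34.6667
Deviations from mean: 2.3333, 0.3333, 1.3333, -2.6667, 1.3333, -2.6667
Σ(x_t−x̄)(x_{t+2}−x̄) = (3.1111) + (-0.8889) + (1.7778) + (7.1111) = 11.1111
Denominator Σ(x_t−x̄)² = 23.3333
r_2 = 11.1111 / 23.3333 = 0.476

0.476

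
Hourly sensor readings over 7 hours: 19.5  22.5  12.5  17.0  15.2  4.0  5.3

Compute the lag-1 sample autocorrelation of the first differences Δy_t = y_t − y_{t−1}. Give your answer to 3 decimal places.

-0.561

First differences Δy: 3.0, -10.0, 4.5, -1.8, -11.2, 1.3
Mean of differences = -2.3667
Numerator Σ(Δy_t−Δȳ)(Δy_{t+1}−Δȳ) = -126.8844
Denominator Σ(Δy_t−Δȳ)² = 226.0133
r_1(Δy) = -126.8844 / 226.0133 = -0.561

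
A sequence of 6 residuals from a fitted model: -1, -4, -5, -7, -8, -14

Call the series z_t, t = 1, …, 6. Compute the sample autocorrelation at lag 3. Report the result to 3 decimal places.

-0.182

Mean z̄ = (-1 − 4 − 5 − 7 − 8 − 14)/6 = -6.5000
Deviations from mean: 5.5000, 2.5000, 1.5000, -0.5000, -1.5000, -7.5000
Σ(z_t−z̄)(z_{t+3}−z̄) = (-2.7500) + (-3.7500) + (-11.2500) = -17.7500
Denominator Σ(z_t−z̄)² = 97.5000
r_3 = -17.7500 / 97.5000 = -0.182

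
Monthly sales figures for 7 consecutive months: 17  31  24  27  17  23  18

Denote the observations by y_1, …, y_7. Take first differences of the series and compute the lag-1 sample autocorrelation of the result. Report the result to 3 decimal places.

-0.573

First differences Δy: 14, -7, 3, -10, 6, -5
Mean of differences = 0.1667
Numerator Σ(Δy_t−Δȳ)(Δy_{t+1}−Δȳ) = -237.6944
Denominator Σ(Δy_t−Δȳ)² = 414.8333
r_1(Δy) = -237.6944 / 414.8333 = -0.573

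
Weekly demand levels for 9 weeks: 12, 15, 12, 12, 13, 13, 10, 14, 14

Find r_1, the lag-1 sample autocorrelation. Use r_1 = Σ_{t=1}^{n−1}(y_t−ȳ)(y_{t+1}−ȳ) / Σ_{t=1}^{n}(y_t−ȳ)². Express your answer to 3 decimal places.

Mean ȳ = (12 + 15 + 12 + 12 + 13 + 13 + 10 + 14 + 14)/9 = 12.7778
Numerator Σ_{t=1}^{8}(y_t−ȳ)(y_{t+1}−ȳ) = -5.4938
Denominator Σ(y_t−ȳ)² = 17.5556
r_1 = -5.4938 / 17.5556 = -0.313

-0.313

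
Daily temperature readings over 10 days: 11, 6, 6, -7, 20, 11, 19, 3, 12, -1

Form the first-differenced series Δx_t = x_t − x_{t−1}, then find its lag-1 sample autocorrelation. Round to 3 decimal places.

First differences Δx: -5, 0, -13, 27, -9, 8, -16, 9, -13
Mean of differences = -1.3333
Numerator Σ(Δx_t−Δx̄)(Δx_{t+1}−Δx̄) = -1048.7778
Denominator Σ(Δx_t−Δx̄)² = 1558.0000
r_1(Δx) = -1048.7778 / 1558.0000 = -0.673

-0.673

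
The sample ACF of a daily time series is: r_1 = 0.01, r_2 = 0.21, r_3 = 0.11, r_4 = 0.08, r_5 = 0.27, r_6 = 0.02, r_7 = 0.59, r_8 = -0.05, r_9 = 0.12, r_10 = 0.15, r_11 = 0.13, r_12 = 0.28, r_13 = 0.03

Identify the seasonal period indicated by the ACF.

The largest autocorrelation is r_7 = 0.59; the remaining lags stay at or below 0.28.
The dominant spike at lag 7 indicates a seasonal period of 7.

7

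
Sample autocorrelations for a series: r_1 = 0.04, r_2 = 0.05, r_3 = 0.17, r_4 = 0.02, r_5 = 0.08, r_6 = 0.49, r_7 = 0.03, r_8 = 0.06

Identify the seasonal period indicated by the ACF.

6

The largest autocorrelation is r_6 = 0.49; the remaining lags stay at or below 0.17.
The dominant spike at lag 6 indicates a seasonal period of 6.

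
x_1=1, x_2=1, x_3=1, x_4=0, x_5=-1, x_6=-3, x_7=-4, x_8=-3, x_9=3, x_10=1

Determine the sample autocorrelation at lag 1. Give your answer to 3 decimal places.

0.441

Mean x̄ = (1 + 1 + 1 + 0 − 1 − 3 − 4 − 3 + 3 + 1)/10 = -0.4000
Numerator Σ_{t=1}^{9}(x_t−x̄)(x_{t+1}−x̄) = 20.4400
Denominator Σ(x_t−x̄)² = 46.4000
r_1 = 20.4400 / 46.4000 = 0.441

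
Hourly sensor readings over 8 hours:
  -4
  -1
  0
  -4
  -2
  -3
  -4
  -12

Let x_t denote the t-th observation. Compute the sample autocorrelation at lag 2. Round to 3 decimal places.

-0.020

Mean x̄ = (-4 − 1 + 0 − 4 − 2 − 3 − 4 − 12)/8 = -3.7500
Deviations from mean: -0.2500, 2.7500, 3.7500, -0.2500, 1.7500, 0.7500, -0.2500, -8.2500
Numerator Σ_{t=1}^{6}(x_t−x̄)(x_{t+2}−x̄) = -1.8750
Denominator Σ(x_t−x̄)² = 93.5000
r_2 = -1.8750 / 93.5000 = -0.020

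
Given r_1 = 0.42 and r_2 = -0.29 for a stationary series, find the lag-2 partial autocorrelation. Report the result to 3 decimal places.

-0.566

φ_{22} = (r_2 − r_1²) / (1 − r_1²)
r_1² = (0.42)² = 0.1764
Numerator = -0.29 − 0.1764 = -0.4664; denominator = 1 − 0.1764 = 0.8236
φ_{22} = -0.4664 / 0.8236 = -0.566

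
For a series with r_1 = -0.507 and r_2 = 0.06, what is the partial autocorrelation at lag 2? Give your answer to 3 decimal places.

-0.265

φ_{22} = (r_2 − r_1²) / (1 − r_1²)
r_1² = (-0.507)² = 0.257049
Numerator = 0.06 − 0.2570 = -0.1970; denominator = 1 − 0.2570 = 0.7430
φ_{22} = -0.1970 / 0.7430 = -0.265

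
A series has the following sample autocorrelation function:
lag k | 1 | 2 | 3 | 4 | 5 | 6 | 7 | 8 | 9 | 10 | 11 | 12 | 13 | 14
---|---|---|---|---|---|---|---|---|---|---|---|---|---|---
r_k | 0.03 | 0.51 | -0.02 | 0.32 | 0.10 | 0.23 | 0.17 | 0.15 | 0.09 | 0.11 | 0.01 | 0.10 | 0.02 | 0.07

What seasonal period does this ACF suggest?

2

The largest autocorrelation is r_2 = 0.51, with weaker echoes at lags 4 (0.32) and 6 (0.23); the remaining lags stay at or below 0.17.
The dominant spike at lag 2 indicates a seasonal period of 2.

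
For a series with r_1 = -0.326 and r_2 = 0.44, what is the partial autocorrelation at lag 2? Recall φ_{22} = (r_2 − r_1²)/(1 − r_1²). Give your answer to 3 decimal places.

0.373

φ_{22} = (r_2 − r_1²) / (1 − r_1²)
r_1² = (-0.326)² = 0.106276
Numerator = 0.44 − 0.1063 = 0.3337; denominator = 1 − 0.1063 = 0.8937
φ_{22} = 0.3337 / 0.8937 = 0.373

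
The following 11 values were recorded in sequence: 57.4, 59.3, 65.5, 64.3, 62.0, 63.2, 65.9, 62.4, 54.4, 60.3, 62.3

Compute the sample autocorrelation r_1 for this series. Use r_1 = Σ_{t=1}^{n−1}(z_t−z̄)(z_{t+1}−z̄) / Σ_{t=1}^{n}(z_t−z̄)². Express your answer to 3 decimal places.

0.215

Mean z̄ = (57.4 + 59.3 + 65.5 + 64.3 + 62.0 + 63.2 + 65.9 + 62.4 + 54.4 + 60.3 + 62.3)/11 = 61.5455
Numerator Σ_{t=1}^{10}(z_t−z̄)(z_{t+1}−z̄) = 26.1052
Denominator Σ(z_t−z̄)² = 121.2673
r_1 = 26.1052 / 121.2673 = 0.215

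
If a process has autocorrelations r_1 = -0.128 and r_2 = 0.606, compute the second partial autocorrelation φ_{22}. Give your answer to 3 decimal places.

φ_{22} = (r_2 − r_1²) / (1 − r_1²)
r_1² = (-0.128)² = 0.016384
Numerator = 0.606 − 0.0164 = 0.5896; denominator = 1 − 0.0164 = 0.9836
φ_{22} = 0.5896 / 0.9836 = 0.599

0.599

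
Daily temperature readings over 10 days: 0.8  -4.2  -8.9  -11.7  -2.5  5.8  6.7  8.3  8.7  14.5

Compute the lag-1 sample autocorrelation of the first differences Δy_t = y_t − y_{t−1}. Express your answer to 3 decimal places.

0.343

First differences Δy: -5.0, -4.7, -2.8, 9.2, 8.3, 0.9, 1.6, 0.4, 5.8
Mean of differences = 1.5222
Numerator Σ(Δy_t−Δȳ)(Δy_{t+1}−Δȳ) = 77.1762
Denominator Σ(Δy_t−Δȳ)² = 224.7756
r_1(Δy) = 77.1762 / 224.7756 = 0.343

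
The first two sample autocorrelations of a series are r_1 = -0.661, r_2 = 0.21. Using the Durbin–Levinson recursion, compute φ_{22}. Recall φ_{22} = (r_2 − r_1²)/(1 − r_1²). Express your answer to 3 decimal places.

φ_{22} = (r_2 − r_1²) / (1 − r_1²)
r_1² = (-0.661)² = 0.436921
Numerator = 0.21 − 0.4369 = -0.2269; denominator = 1 − 0.4369 = 0.5631
φ_{22} = -0.2269 / 0.5631 = -0.403

-0.403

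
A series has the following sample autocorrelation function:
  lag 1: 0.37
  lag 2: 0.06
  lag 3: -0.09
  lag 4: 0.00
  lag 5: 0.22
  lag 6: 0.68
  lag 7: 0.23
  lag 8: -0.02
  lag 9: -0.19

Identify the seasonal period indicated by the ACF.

The largest autocorrelation is r_6 = 0.68; the remaining lags stay at or below 0.37. The elevated value at lag 1 (0.37), dropping to 0.06 at lag 2, reflects decaying short-term dependence rather than seasonality.
The dominant spike at lag 6 indicates a seasonal period of 6.

6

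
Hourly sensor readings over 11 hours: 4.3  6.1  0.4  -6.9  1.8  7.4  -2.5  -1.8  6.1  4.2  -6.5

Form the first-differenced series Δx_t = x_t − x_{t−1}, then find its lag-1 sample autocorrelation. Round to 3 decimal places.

First differences Δx: 1.8, -5.7, -7.3, 8.7, 5.6, -9.9, 0.7, 7.9, -1.9, -10.7
Mean of differences = -1.0800
Numerator Σ(Δx_t−Δx̄)(Δx_{t+1}−Δx̄) = -38.1784
Denominator Σ(Δx_t−Δx̄)² = 463.4160
r_1(Δx) = -38.1784 / 463.4160 = -0.082

-0.082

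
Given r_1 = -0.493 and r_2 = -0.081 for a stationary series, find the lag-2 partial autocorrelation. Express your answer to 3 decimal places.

φ_{22} = (r_2 − r_1²) / (1 − r_1²)
r_1² = (-0.493)² = 0.243049
Numerator = -0.081 − 0.2430 = -0.3240; denominator = 1 − 0.2430 = 0.7570
φ_{22} = -0.3240 / 0.7570 = -0.428

-0.428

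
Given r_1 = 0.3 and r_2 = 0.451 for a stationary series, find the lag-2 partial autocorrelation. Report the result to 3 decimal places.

φ_{22} = (r_2 − r_1²) / (1 − r_1²)
r_1² = (0.3)² = 0.09
Numerator = 0.451 − 0.0900 = 0.3610; denominator = 1 − 0.0900 = 0.9100
φ_{22} = 0.3610 / 0.9100 = 0.397

0.397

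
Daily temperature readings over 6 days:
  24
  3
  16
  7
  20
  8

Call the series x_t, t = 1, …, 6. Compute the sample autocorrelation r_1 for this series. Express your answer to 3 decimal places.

-0.691

Mean x̄ = (24 + 3 + 16 + 7 + 20 + 8)/6 = 13.0000
Deviations from mean: 11.0000, -10.0000, 3.0000, -6.0000, 7.0000, -5.0000
Σ(x_t−x̄)(x_{t+1}−x̄) = (-110.0000) + (-30.0000) + (-18.0000) + (-42.0000) + (-35.0000) = -235.0000
Denominator Σ(x_t−x̄)² = 340.0000
r_1 = -235.0000 / 340.0000 = -0.691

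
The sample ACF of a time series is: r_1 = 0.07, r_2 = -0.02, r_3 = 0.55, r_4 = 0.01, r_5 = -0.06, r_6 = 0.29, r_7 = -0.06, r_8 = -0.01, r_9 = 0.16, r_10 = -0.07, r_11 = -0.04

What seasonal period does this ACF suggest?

3

The largest autocorrelation is r_3 = 0.55, with weaker echoes at lags 6 (0.29) and 9 (0.16); the remaining lags stay at or below 0.07.
The dominant spike at lag 3 indicates a seasonal period of 3.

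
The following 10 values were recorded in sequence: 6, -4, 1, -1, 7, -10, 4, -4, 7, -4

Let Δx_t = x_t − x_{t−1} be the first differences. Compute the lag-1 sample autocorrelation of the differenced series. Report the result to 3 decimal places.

First differences Δx: -10, 5, -2, 8, -17, 14, -8, 11, -11
Mean of differences = -1.1111
Numerator Σ(Δx_t−Δx̄)(Δx_{t+1}−Δx̄) = -760.0123
Denominator Σ(Δx_t−Δx̄)² = 972.8889
r_1(Δx) = -760.0123 / 972.8889 = -0.781

-0.781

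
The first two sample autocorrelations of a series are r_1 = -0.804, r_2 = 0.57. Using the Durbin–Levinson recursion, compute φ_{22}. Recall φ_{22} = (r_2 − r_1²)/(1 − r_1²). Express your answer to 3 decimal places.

φ_{22} = (r_2 − r_1²) / (1 − r_1²)
r_1² = (-0.804)² = 0.646416
Numerator = 0.57 − 0.6464 = -0.0764; denominator = 1 − 0.6464 = 0.3536
φ_{22} = -0.0764 / 0.3536 = -0.216

-0.216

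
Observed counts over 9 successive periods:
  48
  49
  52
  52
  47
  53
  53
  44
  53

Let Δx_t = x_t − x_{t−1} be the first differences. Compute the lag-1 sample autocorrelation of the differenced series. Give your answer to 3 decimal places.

-0.458

First differences Δx: 1, 3, 0, -5, 6, 0, -9, 9
Mean of differences = 0.6250
Numerator Σ(Δx_t−Δx̄)(Δx_{t+1}−Δx̄) = -105.2656
Denominator Σ(Δx_t−Δx̄)² = 229.8750
r_1(Δx) = -105.2656 / 229.8750 = -0.458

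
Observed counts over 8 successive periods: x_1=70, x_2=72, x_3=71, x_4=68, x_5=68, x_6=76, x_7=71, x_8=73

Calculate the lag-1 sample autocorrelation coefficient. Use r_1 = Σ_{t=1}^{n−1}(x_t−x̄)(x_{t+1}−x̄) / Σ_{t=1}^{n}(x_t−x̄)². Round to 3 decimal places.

Mean x̄ = (70 + 72 + 71 + 68 + 68 + 76 + 71 + 73)/8 = 71.1250
Numerator Σ_{t=1}^{7}(x_t−x̄)(x_{t+1}−x̄) = -7.0156
Denominator Σ(x_t−x̄)² = 48.8750
r_1 = -7.0156 / 48.8750 = -0.144

-0.144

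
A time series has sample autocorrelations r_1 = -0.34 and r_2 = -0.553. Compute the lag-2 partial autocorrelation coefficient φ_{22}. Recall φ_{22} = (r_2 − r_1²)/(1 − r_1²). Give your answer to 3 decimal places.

φ_{22} = (r_2 − r_1²) / (1 − r_1²)
r_1² = (-0.34)² = 0.1156
Numerator = -0.553 − 0.1156 = -0.6686; denominator = 1 − 0.1156 = 0.8844
φ_{22} = -0.6686 / 0.8844 = -0.756

-0.756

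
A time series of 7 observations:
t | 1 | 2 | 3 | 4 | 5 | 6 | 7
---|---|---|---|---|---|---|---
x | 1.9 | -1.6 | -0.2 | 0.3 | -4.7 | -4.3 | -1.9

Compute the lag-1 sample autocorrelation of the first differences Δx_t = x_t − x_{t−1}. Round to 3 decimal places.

First differences Δx: -3.5, 1.4, 0.5, -5.0, 0.4, 2.4
Mean of differences = -0.6333
Numerator Σ(Δx_t−Δx̄)(Δx_{t+1}−Δx̄) = -9.8511
Denominator Σ(Δx_t−Δx̄)² = 42.9733
r_1(Δx) = -9.8511 / 42.9733 = -0.229

-0.229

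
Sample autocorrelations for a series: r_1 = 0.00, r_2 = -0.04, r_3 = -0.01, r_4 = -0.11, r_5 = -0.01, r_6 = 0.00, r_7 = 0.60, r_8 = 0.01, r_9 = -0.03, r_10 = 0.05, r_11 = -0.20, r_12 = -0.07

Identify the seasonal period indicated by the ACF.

The largest autocorrelation is r_7 = 0.60; the remaining lags stay at or below 0.05.
The dominant spike at lag 7 indicates a seasonal period of 7.

7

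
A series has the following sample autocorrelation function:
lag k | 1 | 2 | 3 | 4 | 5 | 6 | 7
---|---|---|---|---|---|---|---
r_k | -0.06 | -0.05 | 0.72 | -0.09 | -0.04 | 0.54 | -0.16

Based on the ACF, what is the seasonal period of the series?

3

The largest autocorrelation is r_3 = 0.72, with a weaker echo at lag 6 (0.54); the remaining lags stay at or below -0.04.
The dominant spike at lag 3 indicates a seasonal period of 3.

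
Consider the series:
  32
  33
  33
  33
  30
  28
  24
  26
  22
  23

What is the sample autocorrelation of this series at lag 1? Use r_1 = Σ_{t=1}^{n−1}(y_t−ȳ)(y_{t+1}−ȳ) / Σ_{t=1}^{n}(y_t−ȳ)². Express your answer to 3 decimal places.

0.733

Mean ȳ = (32 + 33 + 33 + 33 + 30 + 28 + 24 + 26 + 22 + 23)/10 = 28.4000
Numerator Σ_{t=1}^{9}(y_t−ȳ)(y_{t+1}−ȳ) = 127.8400
Denominator Σ(y_t−ȳ)² = 174.4000
r_1 = 127.8400 / 174.4000 = 0.733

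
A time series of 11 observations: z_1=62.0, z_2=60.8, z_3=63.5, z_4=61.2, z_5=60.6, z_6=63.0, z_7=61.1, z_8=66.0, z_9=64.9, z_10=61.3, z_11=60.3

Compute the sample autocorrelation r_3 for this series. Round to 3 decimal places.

-0.159

Mean z̄ = (62.0 + 60.8 + 63.5 + 61.2 + 60.6 + 63.0 + 61.1 + 66.0 + 64.9 + 61.3 + 60.3)/11 = 62.2455
Numerator Σ_{t=1}^{8}(z_t−z̄)(z_{t+3}−z̄) = -5.6171
Denominator Σ(z_t−z̄)² = 35.2273
r_3 = -5.6171 / 35.2273 = -0.159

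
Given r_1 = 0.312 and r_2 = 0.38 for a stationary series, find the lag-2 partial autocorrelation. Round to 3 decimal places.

0.313

φ_{22} = (r_2 − r_1²) / (1 − r_1²)
r_1² = (0.312)² = 0.097344
Numerator = 0.38 − 0.0973 = 0.2827; denominator = 1 − 0.0973 = 0.9027
φ_{22} = 0.2827 / 0.9027 = 0.313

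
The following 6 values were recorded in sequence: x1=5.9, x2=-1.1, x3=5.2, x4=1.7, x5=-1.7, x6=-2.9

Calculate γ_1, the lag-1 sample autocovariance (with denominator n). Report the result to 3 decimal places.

Mean x̄ = (5.9 − 1.1 + 5.2 + 1.7 − 1.7 − 2.9)/6 = 1.1833
Deviations: 4.7167, -2.2833, 4.0167, 0.5167, -2.8833, -4.0833
Σ_{t=1}^{5}(x_t−x̄)(x_{t+1}−x̄) = -7.5819
γ_1 = -7.5819 / 6 = -1.264

-1.264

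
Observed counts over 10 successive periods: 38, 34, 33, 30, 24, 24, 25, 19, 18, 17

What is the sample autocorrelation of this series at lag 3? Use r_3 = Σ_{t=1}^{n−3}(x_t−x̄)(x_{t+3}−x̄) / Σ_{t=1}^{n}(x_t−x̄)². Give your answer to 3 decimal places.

0.112

Mean x̄ = (38 + 34 + 33 + 30 + 24 + 24 + 25 + 19 + 18 + 17)/10 = 26.2000
Σ(x_t−x̄)(x_{t+3}−x̄) = (44.8400) + (-17.1600) + (-14.9600) + (-4.5600) + (15.8400) + (18.0400) + (11.0400) = 53.0800
Denominator Σ(x_t−x̄)² = 475.6000
r_3 = 53.0800 / 475.6000 = 0.112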